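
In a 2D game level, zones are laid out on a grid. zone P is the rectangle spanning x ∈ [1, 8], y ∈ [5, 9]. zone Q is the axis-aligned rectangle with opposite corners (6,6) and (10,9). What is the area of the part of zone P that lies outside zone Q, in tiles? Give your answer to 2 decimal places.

|zone P∩zone Q|: x∈[6,8], y∈[6,9] → 2·3 = 6.
|zone P| = 28.
|zone P ∖ zone Q| = |zone P| − |zone P∩zone Q| = 28 − 6 = 22.00.

22.00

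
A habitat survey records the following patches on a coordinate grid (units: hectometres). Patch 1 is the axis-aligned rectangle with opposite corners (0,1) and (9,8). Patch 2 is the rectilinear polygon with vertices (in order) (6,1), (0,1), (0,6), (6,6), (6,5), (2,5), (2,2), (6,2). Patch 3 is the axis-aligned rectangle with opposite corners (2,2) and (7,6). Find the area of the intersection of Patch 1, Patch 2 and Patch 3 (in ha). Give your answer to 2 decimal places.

4.00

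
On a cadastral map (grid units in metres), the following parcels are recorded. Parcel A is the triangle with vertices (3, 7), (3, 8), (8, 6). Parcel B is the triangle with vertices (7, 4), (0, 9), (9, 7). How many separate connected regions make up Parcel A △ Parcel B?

Parcel A △ Parcel B is a single connected region.

1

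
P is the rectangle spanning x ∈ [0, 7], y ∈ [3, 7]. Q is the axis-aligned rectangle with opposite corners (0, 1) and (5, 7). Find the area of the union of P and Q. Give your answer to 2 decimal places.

38.00

By inclusion–exclusion:
Individual areas: |P| = 28, |Q| = 30.
|P∩Q|: x∈[0,5], y∈[3,7] → 5·4 = 20.
|P ∪ Q| = 58 − 20 = 38.00.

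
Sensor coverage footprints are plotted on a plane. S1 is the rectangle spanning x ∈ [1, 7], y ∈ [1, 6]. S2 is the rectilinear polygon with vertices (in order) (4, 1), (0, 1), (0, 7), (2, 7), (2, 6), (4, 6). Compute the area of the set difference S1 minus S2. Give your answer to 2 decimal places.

15.00

|S1| = 30, |S1∩S2| = 15.
|S1 ∖ S2| = |S1| − |S1∩S2| = 30 − 15 = 15.00.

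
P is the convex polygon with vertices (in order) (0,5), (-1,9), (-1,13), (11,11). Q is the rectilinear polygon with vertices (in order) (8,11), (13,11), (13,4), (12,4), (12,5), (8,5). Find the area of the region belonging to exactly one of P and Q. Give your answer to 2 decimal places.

75.09

|P| = 49, |Q| = 31, |P∩Q| = 2.4545.
|P △ Q| = |P| + |Q| − 2·|P∩Q| = 49 + 31 − 4.9091 = 75.09.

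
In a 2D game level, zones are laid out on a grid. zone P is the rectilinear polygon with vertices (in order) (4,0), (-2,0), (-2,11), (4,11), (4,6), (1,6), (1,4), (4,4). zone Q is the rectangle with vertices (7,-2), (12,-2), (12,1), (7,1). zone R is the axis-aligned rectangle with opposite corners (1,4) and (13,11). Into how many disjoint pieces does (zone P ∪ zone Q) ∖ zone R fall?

(zone P ∪ zone Q) ∖ zone R splits into 2 disjoint pieces (area 45, area 15).

2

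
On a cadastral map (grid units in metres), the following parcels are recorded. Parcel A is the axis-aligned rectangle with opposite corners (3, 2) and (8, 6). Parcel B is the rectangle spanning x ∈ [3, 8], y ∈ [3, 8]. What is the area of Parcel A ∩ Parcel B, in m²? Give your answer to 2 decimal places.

|Parcel A∩Parcel B|: x∈[3,8], y∈[3,6] → 5·3 = 15.

15.00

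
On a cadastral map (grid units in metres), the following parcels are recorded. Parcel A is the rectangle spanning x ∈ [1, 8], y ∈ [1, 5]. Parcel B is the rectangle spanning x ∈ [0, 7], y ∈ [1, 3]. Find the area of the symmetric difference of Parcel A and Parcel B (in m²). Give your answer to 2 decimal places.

|Parcel A∩Parcel B|: x∈[1,7], y∈[1,3] → 6·2 = 12.
|Parcel A △ Parcel B| = |Parcel A| + |Parcel B| − 2·|Parcel A∩Parcel B| = 28 + 14 − 24 = 18.00.

18.00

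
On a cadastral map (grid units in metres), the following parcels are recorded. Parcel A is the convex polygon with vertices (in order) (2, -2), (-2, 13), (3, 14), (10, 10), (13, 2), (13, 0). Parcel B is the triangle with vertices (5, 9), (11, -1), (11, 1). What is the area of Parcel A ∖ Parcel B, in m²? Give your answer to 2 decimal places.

152.61

|Parcel A| = 158.5, |Parcel A∩Parcel B| = 5.8905.
|Parcel A ∖ Parcel B| = |Parcel A| − |Parcel A∩Parcel B| = 158.5 − 5.8905 = 152.61.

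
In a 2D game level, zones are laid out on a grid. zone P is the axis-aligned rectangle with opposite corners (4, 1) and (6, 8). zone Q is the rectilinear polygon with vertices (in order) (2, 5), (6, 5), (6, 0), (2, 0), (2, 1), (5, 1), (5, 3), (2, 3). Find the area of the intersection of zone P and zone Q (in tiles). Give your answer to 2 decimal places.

6.00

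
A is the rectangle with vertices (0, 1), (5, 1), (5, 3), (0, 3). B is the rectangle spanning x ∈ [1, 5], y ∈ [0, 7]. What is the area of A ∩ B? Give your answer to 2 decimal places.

|A∩B|: x∈[1,5], y∈[1,3] → 4·2 = 8.

8.00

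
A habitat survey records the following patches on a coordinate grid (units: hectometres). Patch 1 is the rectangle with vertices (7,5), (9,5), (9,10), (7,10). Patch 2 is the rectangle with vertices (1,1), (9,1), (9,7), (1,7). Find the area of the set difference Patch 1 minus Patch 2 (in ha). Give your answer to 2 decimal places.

6.00

|Patch 1∩Patch 2|: x∈[7,9], y∈[5,7] → 2·2 = 4.
|Patch 1| = 10.
|Patch 1 ∖ Patch 2| = |Patch 1| − |Patch 1∩Patch 2| = 10 − 4 = 6.00.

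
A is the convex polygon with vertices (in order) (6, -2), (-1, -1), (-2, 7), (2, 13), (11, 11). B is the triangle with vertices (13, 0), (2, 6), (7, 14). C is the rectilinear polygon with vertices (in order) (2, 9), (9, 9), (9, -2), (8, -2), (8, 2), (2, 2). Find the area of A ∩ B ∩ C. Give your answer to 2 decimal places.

The intersection is the polygon with vertices (7.85,2.809), (2,6), (3.875,9), (9,9), (9,5.8).
By the shoelace formula its area is 29.47.

29.47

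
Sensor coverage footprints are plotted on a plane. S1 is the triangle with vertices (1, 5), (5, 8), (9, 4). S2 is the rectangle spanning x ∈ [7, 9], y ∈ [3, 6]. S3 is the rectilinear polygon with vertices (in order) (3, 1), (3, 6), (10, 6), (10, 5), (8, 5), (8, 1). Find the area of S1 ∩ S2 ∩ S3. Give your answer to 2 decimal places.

The intersection is the polygon with vertices (7,4.25), (7,6), (8,5), (8,4.125).
By the shoelace formula its area is 1.31.

1.31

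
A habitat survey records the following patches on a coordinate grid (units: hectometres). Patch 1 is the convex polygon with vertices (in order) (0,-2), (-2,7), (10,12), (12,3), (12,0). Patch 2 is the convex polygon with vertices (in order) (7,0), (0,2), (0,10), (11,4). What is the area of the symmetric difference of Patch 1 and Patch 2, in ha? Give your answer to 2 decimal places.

|Patch 1| = 136, |Patch 2| = 62, |Patch 1∩Patch 2| = 59.5604.
|Patch 1 △ Patch 2| = |Patch 1| + |Patch 2| − 2·|Patch 1∩Patch 2| = 136 + 62 − 119.1207 = 78.88.

78.88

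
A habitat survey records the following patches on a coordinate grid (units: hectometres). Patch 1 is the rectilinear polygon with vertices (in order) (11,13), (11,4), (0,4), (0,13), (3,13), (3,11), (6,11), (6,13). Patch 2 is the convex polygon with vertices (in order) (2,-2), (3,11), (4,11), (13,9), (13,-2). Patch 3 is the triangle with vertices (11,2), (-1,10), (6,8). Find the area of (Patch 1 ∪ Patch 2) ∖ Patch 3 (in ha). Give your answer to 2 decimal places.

|Patch 1 ∪ Patch 2| = 168.0598.
|(Patch 1 ∪ Patch 2) ∩ Patch 3| = 15.8095.
|(Patch 1 ∪ Patch 2) ∖ Patch 3| = 168.0598 − 15.8095 = 152.25.

152.25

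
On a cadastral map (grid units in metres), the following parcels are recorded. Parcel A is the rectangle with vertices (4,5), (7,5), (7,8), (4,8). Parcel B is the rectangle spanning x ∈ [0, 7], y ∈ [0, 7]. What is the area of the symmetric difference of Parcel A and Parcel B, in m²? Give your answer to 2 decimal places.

46.00

|Parcel A∩Parcel B|: x∈[4,7], y∈[5,7] → 3·2 = 6.
|Parcel A △ Parcel B| = |Parcel A| + |Parcel B| − 2·|Parcel A∩Parcel B| = 9 + 49 − 12 = 46.00.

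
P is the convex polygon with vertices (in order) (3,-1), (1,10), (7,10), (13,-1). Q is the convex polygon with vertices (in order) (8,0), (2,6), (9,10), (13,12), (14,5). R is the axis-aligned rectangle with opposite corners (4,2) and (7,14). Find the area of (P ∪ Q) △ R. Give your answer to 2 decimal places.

111.04

|P ∪ Q| = 123.0402.
|(P ∪ Q) ∩ R| = 24.
|(P ∪ Q) △ R| = 123.0402 + 36 − 48 = 111.04.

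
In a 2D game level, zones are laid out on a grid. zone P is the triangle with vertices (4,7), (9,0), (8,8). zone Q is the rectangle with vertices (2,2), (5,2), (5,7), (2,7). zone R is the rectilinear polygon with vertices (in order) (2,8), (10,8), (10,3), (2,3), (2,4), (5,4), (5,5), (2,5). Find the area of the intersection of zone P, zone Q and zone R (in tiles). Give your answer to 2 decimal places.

0.70

The intersection is the polygon with vertices (5,7), (5,5.6), (4,7).
By the shoelace formula its area is 0.70.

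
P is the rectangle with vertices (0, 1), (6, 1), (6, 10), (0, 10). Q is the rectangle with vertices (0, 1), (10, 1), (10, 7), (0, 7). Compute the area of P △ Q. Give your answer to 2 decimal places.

|P∩Q|: x∈[0,6], y∈[1,7] → 6·6 = 36.
|P △ Q| = |P| + |Q| − 2·|P∩Q| = 54 + 60 − 72 = 42.00.

42.00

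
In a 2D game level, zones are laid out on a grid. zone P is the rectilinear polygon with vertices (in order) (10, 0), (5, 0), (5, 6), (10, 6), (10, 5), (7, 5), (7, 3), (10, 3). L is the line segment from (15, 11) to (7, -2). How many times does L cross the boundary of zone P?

2

The segment meets the boundary at (8.231,0), (10,2.875).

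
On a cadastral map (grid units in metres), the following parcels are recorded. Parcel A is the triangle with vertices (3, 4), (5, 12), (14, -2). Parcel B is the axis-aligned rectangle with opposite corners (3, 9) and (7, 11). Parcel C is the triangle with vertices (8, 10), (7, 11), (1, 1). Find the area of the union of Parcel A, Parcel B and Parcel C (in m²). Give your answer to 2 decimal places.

56.41

By inclusion–exclusion:
Individual areas: |Parcel A| = 50, |Parcel B| = 8, |Parcel C| = 8.
|Parcel A∩Parcel B| = 3.5714.
|Parcel A∩Parcel C| = 5.3351.
|Parcel B∩Parcel C| = 1.2.
|Parcel A∩Parcel B∩Parcel C| = 0.5124.
|Parcel A ∪ Parcel B ∪ Parcel C| = 66 − 10.1065 + 0.5124 = 56.41.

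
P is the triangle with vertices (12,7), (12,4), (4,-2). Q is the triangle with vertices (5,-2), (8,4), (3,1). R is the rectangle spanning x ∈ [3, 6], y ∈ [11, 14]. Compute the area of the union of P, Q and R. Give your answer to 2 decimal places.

By inclusion–exclusion:
Individual areas: |P| = 12, |Q| = 10.5, |R| = 9.
|P∩Q| = 0.6143.
|P∩R| = 0.
|Q∩R| = 0.
|P∩Q∩R| = 0.
|P ∪ Q ∪ R| = 31.5 − 0.6143 + 0 = 30.89.

30.89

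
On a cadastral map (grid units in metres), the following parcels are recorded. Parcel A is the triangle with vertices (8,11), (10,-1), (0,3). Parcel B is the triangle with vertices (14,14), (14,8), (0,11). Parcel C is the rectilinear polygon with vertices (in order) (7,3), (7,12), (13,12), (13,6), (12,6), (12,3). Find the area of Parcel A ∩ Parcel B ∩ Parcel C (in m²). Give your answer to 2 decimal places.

The intersection is the polygon with vertices (7,9.5), (7,10), (8,11), (8.296,9.222).
By the shoelace formula its area is 1.36.

1.36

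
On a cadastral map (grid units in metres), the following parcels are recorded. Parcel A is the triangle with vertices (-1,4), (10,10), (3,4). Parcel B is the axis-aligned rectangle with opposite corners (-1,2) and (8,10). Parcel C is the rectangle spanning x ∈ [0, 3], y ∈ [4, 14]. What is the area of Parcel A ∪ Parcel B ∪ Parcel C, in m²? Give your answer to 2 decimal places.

84.62

By inclusion–exclusion:
Individual areas: |Parcel A| = 12, |Parcel B| = 72, |Parcel C| = 30.
|Parcel A∩Parcel B| = 11.3766.
|Parcel A∩Parcel C| = 4.0909.
|Parcel B∩Parcel C|: x∈[0,3], y∈[4,10] → 3·6 = 18.
|Parcel A∩Parcel B∩Parcel C| = 4.0909.
|Parcel A ∪ Parcel B ∪ Parcel C| = 114 − 33.4675 + 4.0909 = 84.62.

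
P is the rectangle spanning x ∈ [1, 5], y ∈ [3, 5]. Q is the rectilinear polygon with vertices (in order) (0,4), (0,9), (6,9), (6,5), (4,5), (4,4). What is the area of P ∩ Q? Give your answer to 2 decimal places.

3.00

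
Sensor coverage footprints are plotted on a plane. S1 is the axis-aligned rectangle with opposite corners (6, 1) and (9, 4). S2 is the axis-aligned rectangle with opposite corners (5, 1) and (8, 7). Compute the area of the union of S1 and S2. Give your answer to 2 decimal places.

By inclusion–exclusion:
Individual areas: |S1| = 9, |S2| = 18.
|S1∩S2|: x∈[6,8], y∈[1,4] → 2·3 = 6.
|S1 ∪ S2| = 27 − 6 = 21.00.

21.00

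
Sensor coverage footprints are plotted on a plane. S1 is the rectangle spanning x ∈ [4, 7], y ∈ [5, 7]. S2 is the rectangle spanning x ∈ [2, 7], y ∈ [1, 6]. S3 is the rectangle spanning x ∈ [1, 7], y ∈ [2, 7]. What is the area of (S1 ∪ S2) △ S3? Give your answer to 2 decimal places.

|S1 ∪ S2| = 28.
|(S1 ∪ S2) ∩ S3| = 23.
|(S1 ∪ S2) △ S3| = 28 + 30 − 46 = 12.00.

12.00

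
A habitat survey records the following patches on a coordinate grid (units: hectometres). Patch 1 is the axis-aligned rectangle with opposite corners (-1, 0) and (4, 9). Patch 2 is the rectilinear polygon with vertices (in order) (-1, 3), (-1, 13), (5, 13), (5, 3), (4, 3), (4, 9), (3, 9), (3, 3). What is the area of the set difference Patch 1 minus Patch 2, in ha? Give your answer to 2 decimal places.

|Patch 1| = 45, |Patch 1∩Patch 2| = 24.
|Patch 1 ∖ Patch 2| = |Patch 1| − |Patch 1∩Patch 2| = 45 − 24 = 21.00.

21.00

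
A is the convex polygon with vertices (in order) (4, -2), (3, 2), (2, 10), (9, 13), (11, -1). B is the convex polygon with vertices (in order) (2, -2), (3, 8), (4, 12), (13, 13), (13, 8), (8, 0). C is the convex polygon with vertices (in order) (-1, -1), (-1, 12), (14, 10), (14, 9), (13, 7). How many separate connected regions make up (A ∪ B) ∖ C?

2

(A ∪ B) ∖ C splits into 2 disjoint pieces (area 41.6528, area 16.2788).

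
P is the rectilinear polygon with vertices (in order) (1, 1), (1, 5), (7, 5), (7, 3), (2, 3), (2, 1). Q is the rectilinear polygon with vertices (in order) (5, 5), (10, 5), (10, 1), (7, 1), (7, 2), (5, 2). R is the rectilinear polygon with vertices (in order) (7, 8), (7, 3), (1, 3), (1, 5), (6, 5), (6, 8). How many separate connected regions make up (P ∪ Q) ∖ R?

(P ∪ Q) ∖ R splits into 2 disjoint pieces (area 14, area 2).

2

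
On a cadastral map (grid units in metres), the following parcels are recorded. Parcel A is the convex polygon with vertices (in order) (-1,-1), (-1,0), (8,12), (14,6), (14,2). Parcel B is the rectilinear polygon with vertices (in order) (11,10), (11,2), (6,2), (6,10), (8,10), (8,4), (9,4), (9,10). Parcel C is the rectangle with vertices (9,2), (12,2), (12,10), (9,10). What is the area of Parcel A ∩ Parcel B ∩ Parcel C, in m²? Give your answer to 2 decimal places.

The intersection is the polygon with vertices (9,10), (10,10), (11,9), (11,2), (9,2), (9,4).
By the shoelace formula its area is 15.50.

15.50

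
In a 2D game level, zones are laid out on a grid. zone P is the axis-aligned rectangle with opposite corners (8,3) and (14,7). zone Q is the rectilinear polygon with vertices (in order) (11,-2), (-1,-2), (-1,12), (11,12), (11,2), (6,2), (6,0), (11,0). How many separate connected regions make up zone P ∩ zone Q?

zone P ∩ zone Q is a single connected region.

1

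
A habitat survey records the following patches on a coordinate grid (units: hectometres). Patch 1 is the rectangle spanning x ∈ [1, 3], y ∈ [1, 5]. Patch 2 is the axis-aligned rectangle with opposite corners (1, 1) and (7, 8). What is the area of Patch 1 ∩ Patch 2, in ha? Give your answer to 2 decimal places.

8.00

|Patch 1∩Patch 2|: x∈[1,3], y∈[1,5] → 2·4 = 8.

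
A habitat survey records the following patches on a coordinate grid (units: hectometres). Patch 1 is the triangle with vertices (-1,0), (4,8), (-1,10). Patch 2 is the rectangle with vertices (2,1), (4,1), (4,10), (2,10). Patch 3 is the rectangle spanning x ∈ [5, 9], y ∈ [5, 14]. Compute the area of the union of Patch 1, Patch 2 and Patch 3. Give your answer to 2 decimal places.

By inclusion–exclusion:
Individual areas: |Patch 1| = 25, |Patch 2| = 18, |Patch 3| = 36.
|Patch 1∩Patch 2| = 4.
|Patch 1∩Patch 3| = 0.
|Patch 2∩Patch 3| = 0 (no overlap).
|Patch 1∩Patch 2∩Patch 3| = 0.
|Patch 1 ∪ Patch 2 ∪ Patch 3| = 79 − 4 + 0 = 75.00.

75.00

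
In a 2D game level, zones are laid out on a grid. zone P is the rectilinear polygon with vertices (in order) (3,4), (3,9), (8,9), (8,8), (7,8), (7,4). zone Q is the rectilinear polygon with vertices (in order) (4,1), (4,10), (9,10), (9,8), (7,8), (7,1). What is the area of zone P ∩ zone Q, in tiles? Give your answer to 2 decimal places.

The intersection is the polygon with vertices (8,9), (8,8), (7,8), (7,4), (4,4), (4,9).
By the shoelace formula its area is 16.00.

16.00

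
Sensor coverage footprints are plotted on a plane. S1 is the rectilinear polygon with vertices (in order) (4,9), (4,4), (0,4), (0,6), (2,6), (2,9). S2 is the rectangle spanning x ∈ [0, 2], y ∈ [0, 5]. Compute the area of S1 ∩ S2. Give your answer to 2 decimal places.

The intersection is the polygon with vertices (0,4), (0,5), (2,5), (2,4).
By the shoelace formula its area is 2.00.

2.00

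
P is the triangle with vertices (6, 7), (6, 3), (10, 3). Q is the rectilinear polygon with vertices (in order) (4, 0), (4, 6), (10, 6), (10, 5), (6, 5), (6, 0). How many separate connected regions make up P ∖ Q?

P ∖ Q splits into 2 disjoint pieces (area 0.5, area 6).

2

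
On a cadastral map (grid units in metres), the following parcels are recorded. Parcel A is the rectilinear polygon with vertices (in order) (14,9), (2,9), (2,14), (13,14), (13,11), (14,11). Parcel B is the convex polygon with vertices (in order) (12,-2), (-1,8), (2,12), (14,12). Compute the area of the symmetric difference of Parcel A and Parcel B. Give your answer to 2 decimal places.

|Parcel A| = 57, |Parcel B| = 125, |Parcel A∩Parcel B| = 34.4286.
|Parcel A △ Parcel B| = |Parcel A| + |Parcel B| − 2·|Parcel A∩Parcel B| = 57 + 125 − 68.8571 = 113.14.

113.14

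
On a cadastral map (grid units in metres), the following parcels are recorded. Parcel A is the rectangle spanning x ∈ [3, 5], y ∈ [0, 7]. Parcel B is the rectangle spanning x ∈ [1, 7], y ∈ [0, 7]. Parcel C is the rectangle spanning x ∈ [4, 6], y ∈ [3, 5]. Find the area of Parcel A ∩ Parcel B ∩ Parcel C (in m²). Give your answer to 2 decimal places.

The intersection is the polygon with vertices (5,3), (4,3), (4,5), (5,5).
By the shoelace formula its area is 2.00.

2.00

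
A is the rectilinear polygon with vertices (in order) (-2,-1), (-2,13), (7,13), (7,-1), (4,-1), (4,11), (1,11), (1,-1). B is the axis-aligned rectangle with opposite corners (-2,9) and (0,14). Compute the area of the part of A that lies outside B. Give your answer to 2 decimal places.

82.00

|A| = 90, |A∩B| = 8.
|A ∖ B| = |A| − |A∩B| = 90 − 8 = 82.00.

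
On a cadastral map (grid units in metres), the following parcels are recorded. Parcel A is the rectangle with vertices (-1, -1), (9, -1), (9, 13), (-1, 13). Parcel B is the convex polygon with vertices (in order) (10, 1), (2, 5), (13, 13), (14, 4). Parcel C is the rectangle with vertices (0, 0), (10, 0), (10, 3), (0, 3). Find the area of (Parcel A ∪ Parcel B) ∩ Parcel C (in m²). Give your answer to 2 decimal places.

28.75

The region (Parcel A ∪ Parcel B) ∩ Parcel C is the polygon with vertices (9,1.5), (9,0), (0,0), (0,3), (10,3), (10,1).
By the shoelace formula its area is 28.75.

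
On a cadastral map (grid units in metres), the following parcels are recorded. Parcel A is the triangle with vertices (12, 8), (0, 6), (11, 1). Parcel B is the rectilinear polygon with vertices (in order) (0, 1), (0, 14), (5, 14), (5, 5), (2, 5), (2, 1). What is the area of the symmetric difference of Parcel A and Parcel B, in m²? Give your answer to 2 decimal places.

|Parcel A| = 41, |Parcel B| = 53, |Parcel A∩Parcel B| = 5.9833.
|Parcel A △ Parcel B| = |Parcel A| + |Parcel B| − 2·|Parcel A∩Parcel B| = 41 + 53 − 11.9667 = 82.03.

82.03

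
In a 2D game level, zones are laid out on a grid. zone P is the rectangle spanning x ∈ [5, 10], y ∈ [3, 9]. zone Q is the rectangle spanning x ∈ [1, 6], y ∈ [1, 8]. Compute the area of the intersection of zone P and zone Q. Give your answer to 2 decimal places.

5.00

|zone P∩zone Q|: x∈[5,6], y∈[3,8] → 1·5 = 5.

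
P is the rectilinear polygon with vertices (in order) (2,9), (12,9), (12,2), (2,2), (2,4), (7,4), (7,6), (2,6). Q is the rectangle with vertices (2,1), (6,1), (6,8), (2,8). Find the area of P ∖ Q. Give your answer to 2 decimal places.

44.00

|P| = 60, |P∩Q| = 16.
|P ∖ Q| = |P| − |P∩Q| = 60 − 16 = 44.00.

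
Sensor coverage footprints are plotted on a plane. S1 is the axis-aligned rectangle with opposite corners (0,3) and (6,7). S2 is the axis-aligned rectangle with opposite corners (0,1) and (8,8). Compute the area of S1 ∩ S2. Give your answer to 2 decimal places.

24.00

|S1∩S2|: x∈[0,6], y∈[3,7] → 6·4 = 24.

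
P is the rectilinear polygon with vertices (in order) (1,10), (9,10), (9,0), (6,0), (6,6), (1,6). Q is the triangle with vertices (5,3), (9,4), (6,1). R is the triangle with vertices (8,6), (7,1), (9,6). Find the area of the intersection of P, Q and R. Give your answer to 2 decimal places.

0.52

The intersection is the polygon with vertices (8.111,3.778), (7.667,2.667), (7.25,2.25), (7.526,3.632).
By the shoelace formula its area is 0.52.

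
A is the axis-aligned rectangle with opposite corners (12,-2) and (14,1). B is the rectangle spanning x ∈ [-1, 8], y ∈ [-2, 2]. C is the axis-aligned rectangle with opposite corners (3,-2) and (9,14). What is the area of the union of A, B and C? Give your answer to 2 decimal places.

By inclusion–exclusion:
Individual areas: |A| = 6, |B| = 36, |C| = 96.
|A∩B| = 0 (no overlap).
|A∩C| = 0 (no overlap).
|B∩C|: x∈[3,8], y∈[-2,2] → 5·4 = 20.
|A∩B∩C| = 0.
|A ∪ B ∪ C| = 138 − 20 + 0 = 118.00.

118.00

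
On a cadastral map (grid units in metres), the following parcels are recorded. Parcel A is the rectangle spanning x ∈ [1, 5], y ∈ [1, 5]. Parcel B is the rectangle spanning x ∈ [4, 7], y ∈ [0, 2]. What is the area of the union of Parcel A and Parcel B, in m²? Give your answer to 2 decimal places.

21.00

By inclusion–exclusion:
Individual areas: |Parcel A| = 16, |Parcel B| = 6.
|Parcel A∩Parcel B|: x∈[4,5], y∈[1,2] → 1·1 = 1.
|Parcel A ∪ Parcel B| = 22 − 1 = 21.00.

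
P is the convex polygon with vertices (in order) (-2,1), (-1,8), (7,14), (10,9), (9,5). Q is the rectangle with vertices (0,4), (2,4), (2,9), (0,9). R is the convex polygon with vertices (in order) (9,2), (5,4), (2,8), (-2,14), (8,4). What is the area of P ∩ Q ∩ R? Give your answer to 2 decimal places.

0.33

The intersection is the polygon with vertices (2,9), (2,8), (1.333,9).
By the shoelace formula its area is 0.33.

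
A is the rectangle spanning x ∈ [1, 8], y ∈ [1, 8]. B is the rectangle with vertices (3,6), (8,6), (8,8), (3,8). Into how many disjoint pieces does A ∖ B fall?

1

A ∖ B is a single connected region.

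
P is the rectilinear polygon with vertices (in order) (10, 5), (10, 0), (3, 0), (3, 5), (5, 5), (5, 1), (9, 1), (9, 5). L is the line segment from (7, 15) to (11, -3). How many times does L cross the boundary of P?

The segment meets the boundary at (10,1.5), (9.222,5).

2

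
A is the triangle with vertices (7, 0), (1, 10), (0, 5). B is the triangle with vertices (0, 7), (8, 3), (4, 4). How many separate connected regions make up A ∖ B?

2

A ∖ B splits into 2 disjoint pieces (area 11.2992, area 6.3636).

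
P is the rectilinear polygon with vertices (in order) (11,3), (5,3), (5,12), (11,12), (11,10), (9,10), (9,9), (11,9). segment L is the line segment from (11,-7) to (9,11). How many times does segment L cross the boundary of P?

The segment meets the boundary at (9.111,10), (9.222,9), (9.889,3).

3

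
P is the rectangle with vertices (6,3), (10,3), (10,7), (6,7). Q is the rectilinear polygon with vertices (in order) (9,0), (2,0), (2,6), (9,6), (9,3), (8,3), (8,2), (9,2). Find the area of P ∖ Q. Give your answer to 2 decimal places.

7.00

|P| = 16, |P∩Q| = 9.
|P ∖ Q| = |P| − |P∩Q| = 16 − 9 = 7.00.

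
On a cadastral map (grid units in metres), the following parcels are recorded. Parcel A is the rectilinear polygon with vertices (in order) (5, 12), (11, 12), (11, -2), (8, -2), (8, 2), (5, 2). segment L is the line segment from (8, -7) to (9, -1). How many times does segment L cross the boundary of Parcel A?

The segment meets the boundary at (8.833,-2).

1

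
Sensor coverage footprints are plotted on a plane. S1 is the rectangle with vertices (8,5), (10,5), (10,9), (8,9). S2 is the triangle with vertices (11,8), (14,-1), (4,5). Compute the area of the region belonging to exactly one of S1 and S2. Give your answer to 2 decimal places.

35.43

|S1| = 8, |S2| = 36, |S1∩S2| = 4.2857.
|S1 △ S2| = |S1| + |S2| − 2·|S1∩S2| = 8 + 36 − 8.5714 = 35.43.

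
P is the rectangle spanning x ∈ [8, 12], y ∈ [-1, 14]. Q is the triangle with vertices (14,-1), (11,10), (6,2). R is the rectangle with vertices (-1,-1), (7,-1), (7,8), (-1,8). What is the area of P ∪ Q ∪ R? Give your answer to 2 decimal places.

141.55

By inclusion–exclusion:
Individual areas: |P| = 60, |Q| = 39.5, |R| = 72.
|P∩Q| = 28.9667.
|P∩R| = 0 (no overlap).
|Q∩R| = 0.9875.
|P∩Q∩R| = 0.
|P ∪ Q ∪ R| = 171.5 − 29.9542 + 0 = 141.55.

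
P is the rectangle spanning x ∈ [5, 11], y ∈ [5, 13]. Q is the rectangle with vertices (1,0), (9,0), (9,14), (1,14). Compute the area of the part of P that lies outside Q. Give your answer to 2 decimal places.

16.00

|P∩Q|: x∈[5,9], y∈[5,13] → 4·8 = 32.
|P| = 48.
|P ∖ Q| = |P| − |P∩Q| = 48 − 32 = 16.00.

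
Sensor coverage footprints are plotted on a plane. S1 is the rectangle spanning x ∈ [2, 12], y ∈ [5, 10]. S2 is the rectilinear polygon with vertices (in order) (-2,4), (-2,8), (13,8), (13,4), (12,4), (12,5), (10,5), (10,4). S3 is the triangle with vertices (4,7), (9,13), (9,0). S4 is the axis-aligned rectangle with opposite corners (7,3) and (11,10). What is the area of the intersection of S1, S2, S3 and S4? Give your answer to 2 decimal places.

6.00

The intersection is the polygon with vertices (9,8), (9,5), (7,5), (7,8).
By the shoelace formula its area is 6.00.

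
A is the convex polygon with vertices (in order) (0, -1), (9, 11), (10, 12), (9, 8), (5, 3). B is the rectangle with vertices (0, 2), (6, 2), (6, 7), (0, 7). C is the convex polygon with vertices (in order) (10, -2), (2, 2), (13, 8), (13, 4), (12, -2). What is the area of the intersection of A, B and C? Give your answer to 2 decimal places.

2.09

The intersection is the polygon with vertices (5,3), (3.75,2), (2.25,2), (2.423,2.231), (5.903,4.129).
By the shoelace formula its area is 2.09.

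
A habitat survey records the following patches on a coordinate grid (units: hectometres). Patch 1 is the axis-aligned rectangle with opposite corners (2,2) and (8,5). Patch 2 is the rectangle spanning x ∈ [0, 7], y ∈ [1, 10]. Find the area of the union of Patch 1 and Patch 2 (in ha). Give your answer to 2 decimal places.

66.00

By inclusion–exclusion:
Individual areas: |Patch 1| = 18, |Patch 2| = 63.
|Patch 1∩Patch 2|: x∈[2,7], y∈[2,5] → 5·3 = 15.
|Patch 1 ∪ Patch 2| = 81 − 15 = 66.00.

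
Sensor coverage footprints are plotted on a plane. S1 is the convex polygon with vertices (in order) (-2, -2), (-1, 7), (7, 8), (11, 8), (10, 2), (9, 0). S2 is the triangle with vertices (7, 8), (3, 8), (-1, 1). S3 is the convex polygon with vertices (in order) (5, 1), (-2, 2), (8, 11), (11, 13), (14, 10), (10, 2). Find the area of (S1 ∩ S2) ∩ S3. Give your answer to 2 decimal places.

The region (S1 ∩ S2) ∩ S3 is the polygon with vertices (-0.158,1.737), (-0.547,1.792), (1.235,4.912), (4.29,7.661), (7,8).
By the shoelace formula its area is 10.86.

10.86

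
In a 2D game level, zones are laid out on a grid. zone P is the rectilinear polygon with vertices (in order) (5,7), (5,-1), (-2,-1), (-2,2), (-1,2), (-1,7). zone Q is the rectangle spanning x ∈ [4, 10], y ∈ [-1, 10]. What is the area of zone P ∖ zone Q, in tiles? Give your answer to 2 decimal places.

43.00

|zone P| = 51, |zone P∩zone Q| = 8.
|zone P ∖ zone Q| = |zone P| − |zone P∩zone Q| = 51 − 8 = 43.00.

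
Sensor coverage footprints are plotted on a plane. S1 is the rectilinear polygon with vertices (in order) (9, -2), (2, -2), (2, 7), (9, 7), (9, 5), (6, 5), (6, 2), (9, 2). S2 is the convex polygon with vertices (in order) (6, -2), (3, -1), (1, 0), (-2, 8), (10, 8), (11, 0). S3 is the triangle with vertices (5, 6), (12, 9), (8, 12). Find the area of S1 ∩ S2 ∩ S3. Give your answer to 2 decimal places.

0.92

The intersection is the polygon with vertices (7.333,7), (5,6), (5.5,7).
By the shoelace formula its area is 0.92.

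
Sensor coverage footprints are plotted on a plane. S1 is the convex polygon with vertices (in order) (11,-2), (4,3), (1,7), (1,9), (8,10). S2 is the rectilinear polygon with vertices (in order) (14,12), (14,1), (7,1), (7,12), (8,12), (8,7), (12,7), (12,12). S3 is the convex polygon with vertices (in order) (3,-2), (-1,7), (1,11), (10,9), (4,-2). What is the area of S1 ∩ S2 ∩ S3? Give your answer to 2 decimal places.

The intersection is the polygon with vertices (8,7), (8.75,7), (8.8,6.8), (7,3.5), (7,9.667), (8,9.444).
By the shoelace formula its area is 5.88.

5.88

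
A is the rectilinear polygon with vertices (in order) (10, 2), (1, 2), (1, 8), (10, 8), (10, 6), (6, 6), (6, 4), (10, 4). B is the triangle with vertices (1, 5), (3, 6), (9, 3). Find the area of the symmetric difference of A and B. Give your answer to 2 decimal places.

40.50

|A| = 46, |B| = 6, |A∩B| = 5.75.
|A △ B| = |A| + |B| − 2·|A∩B| = 46 + 6 − 11.5 = 40.50.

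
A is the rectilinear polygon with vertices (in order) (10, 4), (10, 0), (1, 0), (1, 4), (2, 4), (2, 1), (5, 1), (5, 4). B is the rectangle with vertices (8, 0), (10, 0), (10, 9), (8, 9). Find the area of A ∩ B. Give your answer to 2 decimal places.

The intersection is the polygon with vertices (10,0), (8,0), (8,4), (10,4).
By the shoelace formula its area is 8.00.

8.00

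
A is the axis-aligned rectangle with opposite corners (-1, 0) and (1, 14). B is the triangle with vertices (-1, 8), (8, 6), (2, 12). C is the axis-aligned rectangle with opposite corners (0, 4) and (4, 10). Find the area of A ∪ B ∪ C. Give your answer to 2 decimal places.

55.56

By inclusion–exclusion:
Individual areas: |A| = 28, |B| = 21, |C| = 24.
|A∩B| = 3.1111.
|A∩C|: x∈[0,1], y∈[4,10] → 1·6 = 6.
|B∩C| = 10.5.
|A∩B∩C| = 2.1667.
|A ∪ B ∪ C| = 73 − 19.6111 + 2.1667 = 55.56.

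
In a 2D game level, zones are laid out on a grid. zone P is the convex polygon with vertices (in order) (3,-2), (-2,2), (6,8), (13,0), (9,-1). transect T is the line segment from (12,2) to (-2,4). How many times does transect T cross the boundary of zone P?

2

The segment meets the boundary at (0.24,3.68), (11.143,2.122).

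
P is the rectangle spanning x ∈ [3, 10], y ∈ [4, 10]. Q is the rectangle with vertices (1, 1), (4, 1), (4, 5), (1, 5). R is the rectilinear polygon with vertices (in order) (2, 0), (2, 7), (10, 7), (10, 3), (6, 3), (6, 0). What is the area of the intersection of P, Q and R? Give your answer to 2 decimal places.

The intersection is the polygon with vertices (3,5), (4,5), (4,4), (3,4).
By the shoelace formula its area is 1.00.

1.00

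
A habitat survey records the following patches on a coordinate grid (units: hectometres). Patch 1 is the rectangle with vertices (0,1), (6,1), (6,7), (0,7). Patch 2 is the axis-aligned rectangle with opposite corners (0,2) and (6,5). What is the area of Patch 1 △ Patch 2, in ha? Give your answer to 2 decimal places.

18.00

|Patch 1∩Patch 2|: x∈[0,6], y∈[2,5] → 6·3 = 18.
|Patch 1 △ Patch 2| = |Patch 1| + |Patch 2| − 2·|Patch 1∩Patch 2| = 36 + 18 − 36 = 18.00.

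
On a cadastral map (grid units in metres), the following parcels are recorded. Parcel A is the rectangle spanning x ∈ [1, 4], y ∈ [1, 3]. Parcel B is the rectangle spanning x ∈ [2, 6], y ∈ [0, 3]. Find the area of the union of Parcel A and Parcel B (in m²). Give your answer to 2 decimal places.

14.00

By inclusion–exclusion:
Individual areas: |Parcel A| = 6, |Parcel B| = 12.
|Parcel A∩Parcel B|: x∈[2,4], y∈[1,3] → 2·2 = 4.
|Parcel A ∪ Parcel B| = 18 − 4 = 14.00.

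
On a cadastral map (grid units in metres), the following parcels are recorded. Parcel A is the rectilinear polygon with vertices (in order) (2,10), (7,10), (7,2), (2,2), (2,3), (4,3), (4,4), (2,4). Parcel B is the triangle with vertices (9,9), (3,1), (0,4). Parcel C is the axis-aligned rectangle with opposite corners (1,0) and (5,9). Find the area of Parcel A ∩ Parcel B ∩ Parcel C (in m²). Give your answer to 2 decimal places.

8.79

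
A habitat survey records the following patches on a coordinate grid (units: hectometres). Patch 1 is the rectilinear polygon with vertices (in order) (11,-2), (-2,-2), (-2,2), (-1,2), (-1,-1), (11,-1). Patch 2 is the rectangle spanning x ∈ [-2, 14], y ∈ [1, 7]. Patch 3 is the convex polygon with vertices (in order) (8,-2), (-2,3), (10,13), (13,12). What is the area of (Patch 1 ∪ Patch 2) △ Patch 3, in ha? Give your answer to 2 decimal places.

93.63

|Patch 1 ∪ Patch 2| = 111.
|(Patch 1 ∪ Patch 2) ∩ Patch 3| = 60.4357.
|(Patch 1 ∪ Patch 2) △ Patch 3| = 111 + 103.5 − 120.8714 = 93.63.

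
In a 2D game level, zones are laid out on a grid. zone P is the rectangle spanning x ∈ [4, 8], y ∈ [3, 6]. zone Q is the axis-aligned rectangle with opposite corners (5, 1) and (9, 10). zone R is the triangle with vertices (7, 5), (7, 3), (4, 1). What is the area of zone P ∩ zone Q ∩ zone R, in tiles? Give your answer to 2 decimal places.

1.50

The intersection is the polygon with vertices (5.5,3), (7,5), (7,3).
By the shoelace formula its area is 1.50.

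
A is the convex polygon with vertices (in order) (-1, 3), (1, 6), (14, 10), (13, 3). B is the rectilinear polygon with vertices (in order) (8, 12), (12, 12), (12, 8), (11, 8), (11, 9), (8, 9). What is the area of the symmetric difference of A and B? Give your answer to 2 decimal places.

75.02

|A| = 64.5, |B| = 13, |A∩B| = 1.2404.
|A △ B| = |A| + |B| − 2·|A∩B| = 64.5 + 13 − 2.4808 = 75.02.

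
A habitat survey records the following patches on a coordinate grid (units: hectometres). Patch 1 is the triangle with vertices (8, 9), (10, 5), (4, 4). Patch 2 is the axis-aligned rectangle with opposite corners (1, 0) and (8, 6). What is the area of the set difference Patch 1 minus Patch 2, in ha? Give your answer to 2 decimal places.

|Patch 1| = 13, |Patch 1∩Patch 2| = 5.0667.
|Patch 1 ∖ Patch 2| = |Patch 1| − |Patch 1∩Patch 2| = 13 − 5.0667 = 7.93.

7.93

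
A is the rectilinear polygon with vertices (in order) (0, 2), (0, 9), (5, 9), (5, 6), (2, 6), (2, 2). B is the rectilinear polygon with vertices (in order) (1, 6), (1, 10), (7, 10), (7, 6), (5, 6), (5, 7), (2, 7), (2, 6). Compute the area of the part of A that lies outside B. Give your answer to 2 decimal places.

14.00

|A| = 23, |A∩B| = 9.
|A ∖ B| = |A| − |A∩B| = 23 − 9 = 14.00.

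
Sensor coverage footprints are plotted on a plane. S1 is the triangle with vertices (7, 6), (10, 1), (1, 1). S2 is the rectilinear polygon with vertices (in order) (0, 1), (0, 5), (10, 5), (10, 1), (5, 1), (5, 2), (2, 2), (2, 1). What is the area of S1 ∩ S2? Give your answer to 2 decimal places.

18.62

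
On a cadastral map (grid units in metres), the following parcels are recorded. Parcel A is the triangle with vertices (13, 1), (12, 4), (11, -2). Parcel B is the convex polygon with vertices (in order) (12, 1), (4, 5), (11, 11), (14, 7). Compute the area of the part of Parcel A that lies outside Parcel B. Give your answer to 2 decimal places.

3.06

|Parcel A| = 4.5, |Parcel A∩Parcel B| = 1.4423.
|Parcel A ∖ Parcel B| = |Parcel A| − |Parcel A∩Parcel B| = 4.5 − 1.4423 = 3.06.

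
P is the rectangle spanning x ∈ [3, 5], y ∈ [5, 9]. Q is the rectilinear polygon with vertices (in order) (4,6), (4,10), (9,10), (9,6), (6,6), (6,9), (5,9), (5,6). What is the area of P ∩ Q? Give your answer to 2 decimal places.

3.00

The intersection is the polygon with vertices (5,6), (4,6), (4,9), (5,9).
By the shoelace formula its area is 3.00.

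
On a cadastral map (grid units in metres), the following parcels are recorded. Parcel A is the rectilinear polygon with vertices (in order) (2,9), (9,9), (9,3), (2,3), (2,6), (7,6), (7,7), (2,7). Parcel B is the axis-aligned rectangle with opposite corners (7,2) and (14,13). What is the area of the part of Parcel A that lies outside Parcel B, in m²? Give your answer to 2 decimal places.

25.00

|Parcel A| = 37, |Parcel A∩Parcel B| = 12.
|Parcel A ∖ Parcel B| = |Parcel A| − |Parcel A∩Parcel B| = 37 − 12 = 25.00.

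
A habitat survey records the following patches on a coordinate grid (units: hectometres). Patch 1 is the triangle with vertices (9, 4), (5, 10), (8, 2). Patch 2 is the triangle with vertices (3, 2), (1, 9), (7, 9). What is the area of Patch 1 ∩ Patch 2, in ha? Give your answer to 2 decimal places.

0.68

The intersection is the polygon with vertices (6.385,7.923), (6.019,7.283), (5.375,9), (5.667,9).
By the shoelace formula its area is 0.68.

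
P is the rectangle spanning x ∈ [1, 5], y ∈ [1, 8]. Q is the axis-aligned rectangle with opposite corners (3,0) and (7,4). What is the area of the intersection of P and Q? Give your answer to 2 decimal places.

|P∩Q|: x∈[3,5], y∈[1,4] → 2·3 = 6.

6.00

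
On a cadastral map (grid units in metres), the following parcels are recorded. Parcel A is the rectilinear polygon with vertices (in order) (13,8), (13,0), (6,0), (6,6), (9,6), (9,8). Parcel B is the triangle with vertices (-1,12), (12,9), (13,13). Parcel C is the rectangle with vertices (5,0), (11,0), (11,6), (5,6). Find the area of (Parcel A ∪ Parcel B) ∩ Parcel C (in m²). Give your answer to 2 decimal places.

30.00

The region (Parcel A ∪ Parcel B) ∩ Parcel C is the polygon with vertices (6,0), (6,6), (9,6), (11,6), (11,0).
By the shoelace formula its area is 30.00.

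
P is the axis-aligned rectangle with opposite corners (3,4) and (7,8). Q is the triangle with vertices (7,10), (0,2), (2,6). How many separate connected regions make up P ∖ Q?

2

P ∖ Q splits into 2 disjoint pieces (area 13.1071, area 0.9).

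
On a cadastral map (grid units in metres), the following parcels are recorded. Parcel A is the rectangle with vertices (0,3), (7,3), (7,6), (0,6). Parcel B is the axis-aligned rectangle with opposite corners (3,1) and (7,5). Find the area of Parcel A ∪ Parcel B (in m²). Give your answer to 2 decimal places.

29.00

By inclusion–exclusion:
Individual areas: |Parcel A| = 21, |Parcel B| = 16.
|Parcel A∩Parcel B|: x∈[3,7], y∈[3,5] → 4·2 = 8.
|Parcel A ∪ Parcel B| = 37 − 8 = 29.00.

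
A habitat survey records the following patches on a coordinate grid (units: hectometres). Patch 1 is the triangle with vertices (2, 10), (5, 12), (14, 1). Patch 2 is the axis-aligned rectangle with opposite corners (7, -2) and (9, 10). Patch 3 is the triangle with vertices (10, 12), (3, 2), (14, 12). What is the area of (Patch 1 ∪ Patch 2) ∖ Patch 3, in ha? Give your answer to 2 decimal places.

38.26

|Patch 1 ∪ Patch 2| = 43.8333.
|(Patch 1 ∪ Patch 2) ∩ Patch 3| = 5.5726.
|(Patch 1 ∪ Patch 2) ∖ Patch 3| = 43.8333 − 5.5726 = 38.26.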